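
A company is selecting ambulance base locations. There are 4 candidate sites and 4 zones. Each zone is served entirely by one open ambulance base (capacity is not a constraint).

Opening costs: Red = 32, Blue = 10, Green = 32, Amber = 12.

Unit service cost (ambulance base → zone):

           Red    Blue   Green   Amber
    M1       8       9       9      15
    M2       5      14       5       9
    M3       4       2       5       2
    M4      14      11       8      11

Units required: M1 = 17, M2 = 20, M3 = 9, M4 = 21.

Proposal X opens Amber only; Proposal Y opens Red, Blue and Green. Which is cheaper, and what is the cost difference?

Proposal X: {Amber}: M1→Amber 15·17=255, M2→Amber 9·20=180, M3→Amber 2·9=18, M4→Amber 11·21=231. Service 684; fixed 12; total 696.
Proposal Y: {Red, Blue, Green}: M1→Red 8·17=136, M2→Red 5·20=100, M3→Blue 2·9=18, M4→Green 8·21=168. Service 422; fixed 74; total 496.
Difference: |696 − 496| = 200.

Proposal Y is cheaper by 200.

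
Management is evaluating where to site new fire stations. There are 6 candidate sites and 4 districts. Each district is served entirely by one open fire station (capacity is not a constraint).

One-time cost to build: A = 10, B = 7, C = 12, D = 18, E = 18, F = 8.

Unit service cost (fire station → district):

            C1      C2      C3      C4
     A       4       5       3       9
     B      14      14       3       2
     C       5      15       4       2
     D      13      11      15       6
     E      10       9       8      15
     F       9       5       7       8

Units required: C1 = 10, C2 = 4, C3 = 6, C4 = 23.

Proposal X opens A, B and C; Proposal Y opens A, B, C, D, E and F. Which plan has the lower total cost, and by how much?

Proposal X is cheaper by 44.

Proposal X: {A, B, C}: C1→A 4·10=40, C2→A 5·4=20, C3→A 3·6=18, C4→B 2·23=46. Service 124; fixed 29; total 153.
Proposal Y: {A, B, C, D, E, F}: C1→A 4·10=40, C2→A 5·4=20, C3→A 3·6=18, C4→B 2·23=46. Service 124; fixed 73; total 197.
Difference: |153 − 197| = 44.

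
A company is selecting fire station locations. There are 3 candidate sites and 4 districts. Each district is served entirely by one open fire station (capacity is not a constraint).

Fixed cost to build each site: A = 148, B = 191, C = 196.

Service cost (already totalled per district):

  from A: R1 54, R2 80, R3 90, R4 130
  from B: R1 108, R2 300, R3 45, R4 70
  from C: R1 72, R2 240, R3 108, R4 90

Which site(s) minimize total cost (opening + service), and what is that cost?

Open A only; minimum total cost 502.

For any fixed open set, each district goes to its cheapest open site; total = fixed + service.
{A}: R1→A 54, R2→A 80, R3→A 90, R4→A 130. Service 354; fixed 148; total 502.
{A, B}: R1→A 54, R2→A 80, R3→B 45, R4→B 70. Service 249; fixed 339; total 588.
{A, C}: R1→A 54, R2→A 80, R3→A 90, R4→C 90. Service 314; fixed 344; total 658.
{A, B, C}: service 249 + fixed 535 = 784
No other subset beats 502.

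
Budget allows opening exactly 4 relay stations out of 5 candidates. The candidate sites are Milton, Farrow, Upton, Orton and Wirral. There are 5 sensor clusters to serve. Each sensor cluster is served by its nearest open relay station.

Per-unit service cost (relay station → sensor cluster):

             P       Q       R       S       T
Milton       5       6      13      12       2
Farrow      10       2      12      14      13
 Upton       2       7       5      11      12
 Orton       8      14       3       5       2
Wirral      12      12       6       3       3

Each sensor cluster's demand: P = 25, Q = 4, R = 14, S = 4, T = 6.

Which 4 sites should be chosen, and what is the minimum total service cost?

Choose Farrow, Upton, Orton and Wirral; total service cost 124.

With exactly 4 open, each sensor cluster uses its cheapest among the chosen.
{Farrow, Upton, Orton, Wirral}: P→Upton 2·25=50, Q→Farrow 2·4=8, R→Orton 3·14=42, S→Wirral 3·4=12, T→Orton 2·6=12. Service cost 124.
{Milton, Farrow, Upton, Orton}: service cost 132
{Milton, Upton, Orton, Wirral}: service cost 140
Among all 5 size-4 choices, {Farrow, Upton, Orton, Wirral} is lowest.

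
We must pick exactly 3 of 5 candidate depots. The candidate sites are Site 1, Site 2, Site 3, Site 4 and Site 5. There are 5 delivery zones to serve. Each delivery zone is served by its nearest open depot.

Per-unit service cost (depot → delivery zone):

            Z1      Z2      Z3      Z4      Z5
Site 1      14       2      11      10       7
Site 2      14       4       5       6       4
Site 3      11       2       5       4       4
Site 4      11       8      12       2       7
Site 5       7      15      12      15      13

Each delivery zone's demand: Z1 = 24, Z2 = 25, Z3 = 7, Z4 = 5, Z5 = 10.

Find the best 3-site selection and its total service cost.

With exactly 3 open, each delivery zone uses its cheapest among the chosen.
{Site 3, Site 4, Site 5}: Z1→Site 5 7·24=168, Z2→Site 3 2·25=50, Z3→Site 3 5·7=35, Z4→Site 4 2·5=10, Z5→Site 3 4·10=40. Service cost 303.
{Site 1, Site 3, Site 5}: service cost 313
{Site 2, Site 3, Site 5}: service cost 313
Among all 10 size-3 choices, {Site 3, Site 4, Site 5} is lowest.

Choose Site 3, Site 4 and Site 5; total service cost 303.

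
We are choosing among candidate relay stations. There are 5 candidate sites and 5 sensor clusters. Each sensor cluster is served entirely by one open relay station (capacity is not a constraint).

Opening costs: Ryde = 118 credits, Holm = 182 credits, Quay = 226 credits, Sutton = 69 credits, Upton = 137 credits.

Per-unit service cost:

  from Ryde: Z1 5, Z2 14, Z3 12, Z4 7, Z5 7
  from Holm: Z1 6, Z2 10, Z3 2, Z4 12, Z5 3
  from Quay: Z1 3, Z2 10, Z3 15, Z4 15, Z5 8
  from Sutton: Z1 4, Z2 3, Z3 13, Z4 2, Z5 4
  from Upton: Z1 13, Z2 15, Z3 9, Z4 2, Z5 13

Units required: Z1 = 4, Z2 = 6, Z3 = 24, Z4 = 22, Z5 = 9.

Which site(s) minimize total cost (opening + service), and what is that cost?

Open Holm and Sutton; minimum total cost 404.

For any fixed open set, each sensor cluster goes to its cheapest open site; total = fixed + service.
{Holm, Sutton}: Z1→Sutton 4·4=16, Z2→Sutton 3·6=18, Z3→Holm 2·24=48, Z4→Sutton 2·22=44, Z5→Holm 3·9=27. Service 153; fixed 251; total 404.
{Sutton}: Z1→Sutton 4·4=16, Z2→Sutton 3·6=18, Z3→Sutton 13·24=312, Z4→Sutton 2·22=44, Z5→Sutton 4·9=36. Service 426; fixed 69; total 495.
{Ryde, Holm, Sutton}: Z1→Sutton 4·4=16, Z2→Sutton 3·6=18, Z3→Holm 2·24=48, Z4→Sutton 2·22=44, Z5→Holm 3·9=27. Service 153; fixed 369; total 522.
{Ryde, Holm, Quay, Sutton, Upton}: service 149 + fixed 732 = 881
No other subset beats 404.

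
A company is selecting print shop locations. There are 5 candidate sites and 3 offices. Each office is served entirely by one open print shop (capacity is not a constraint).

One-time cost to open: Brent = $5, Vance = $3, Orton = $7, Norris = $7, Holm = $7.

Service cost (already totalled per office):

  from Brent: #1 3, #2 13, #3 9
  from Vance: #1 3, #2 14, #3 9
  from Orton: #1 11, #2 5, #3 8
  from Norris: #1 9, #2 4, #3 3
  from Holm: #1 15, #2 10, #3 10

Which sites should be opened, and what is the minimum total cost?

For any fixed open set, each office goes to its cheapest open site; total = fixed + service.
{Vance, Norris}: #1→Vance 3, #2→Norris 4, #3→Norris 3. Service 10; fixed 10; total 20.
{Brent, Norris}: #1→Brent 3, #2→Norris 4, #3→Norris 3. Service 10; fixed 12; total 22.
{Norris}: service 16 + fixed 7 = 23
{Brent, Vance, Orton, Norris, Holm}: service 10 + fixed 29 = 39
No other subset beats 20.

Open Vance and Norris; minimum total cost 20.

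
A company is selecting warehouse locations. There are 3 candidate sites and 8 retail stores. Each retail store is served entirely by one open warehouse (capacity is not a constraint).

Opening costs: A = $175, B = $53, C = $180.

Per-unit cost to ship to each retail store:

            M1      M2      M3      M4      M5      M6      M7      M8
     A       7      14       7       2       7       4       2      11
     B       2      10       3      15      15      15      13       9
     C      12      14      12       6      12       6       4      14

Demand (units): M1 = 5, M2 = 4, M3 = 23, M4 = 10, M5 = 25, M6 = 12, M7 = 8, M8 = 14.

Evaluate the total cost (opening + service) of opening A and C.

Each retail store is assigned to its cheapest site among the open ones.
{A, C}: M1→A 7·5=35, M2→A 14·4=56, M3→A 7·23=161, M4→A 2·10=20, M5→A 7·25=175, M6→A 4·12=48, M7→A 2·8=16, M8→A 11·14=154. Service 665; fixed 355; total 1020.

Total cost: 1020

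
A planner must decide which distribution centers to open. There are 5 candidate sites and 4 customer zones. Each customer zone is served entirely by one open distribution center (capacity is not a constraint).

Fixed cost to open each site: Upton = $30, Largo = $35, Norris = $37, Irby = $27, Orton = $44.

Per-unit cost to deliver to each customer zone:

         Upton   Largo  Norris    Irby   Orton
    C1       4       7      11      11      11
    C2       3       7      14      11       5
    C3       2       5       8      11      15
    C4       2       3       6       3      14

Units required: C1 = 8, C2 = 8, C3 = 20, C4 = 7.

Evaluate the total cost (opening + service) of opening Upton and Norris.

Each customer zone is assigned to its cheapest site among the open ones.
{Upton, Norris}: C1→Upton 4·8=32, C2→Upton 3·8=24, C3→Upton 2·20=40, C4→Upton 2·7=14. Service 110; fixed 67; total 177.

Total cost: 177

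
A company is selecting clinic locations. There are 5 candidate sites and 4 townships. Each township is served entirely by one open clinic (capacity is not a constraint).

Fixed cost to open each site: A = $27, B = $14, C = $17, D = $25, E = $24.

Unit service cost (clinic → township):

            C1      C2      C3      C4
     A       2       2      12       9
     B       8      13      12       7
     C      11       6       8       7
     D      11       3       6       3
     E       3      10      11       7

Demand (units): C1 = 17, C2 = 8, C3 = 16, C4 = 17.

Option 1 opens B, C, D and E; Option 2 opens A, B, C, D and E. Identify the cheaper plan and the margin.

Option 1 is cheaper by 2.

Option 1: {B, C, D, E}: C1→E 3·17=51, C2→D 3·8=24, C3→D 6·16=96, C4→D 3·17=51. Service 222; fixed 80; total 302.
Option 2: {A, B, C, D, E}: C1→A 2·17=34, C2→A 2·8=16, C3→D 6·16=96, C4→D 3·17=51. Service 197; fixed 107; total 304.
Difference: |302 − 304| = 2.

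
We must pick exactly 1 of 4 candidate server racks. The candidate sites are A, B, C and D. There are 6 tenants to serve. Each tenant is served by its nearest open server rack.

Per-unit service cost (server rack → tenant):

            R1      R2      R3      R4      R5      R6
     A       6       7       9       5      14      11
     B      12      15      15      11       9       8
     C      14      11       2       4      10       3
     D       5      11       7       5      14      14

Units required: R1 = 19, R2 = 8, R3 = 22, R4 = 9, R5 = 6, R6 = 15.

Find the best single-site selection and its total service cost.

Choose C only; total service cost 539.

With exactly 1 open, each tenant uses its cheapest among the chosen.
{C}: R1→C 14·19=266, R2→C 11·8=88, R3→C 2·22=44, R4→C 4·9=36, R5→C 10·6=60, R6→C 3·15=45. Service cost 539.
{A}: service cost 662
{D}: service cost 676
Among all 4 size-1 choices, {C} is lowest.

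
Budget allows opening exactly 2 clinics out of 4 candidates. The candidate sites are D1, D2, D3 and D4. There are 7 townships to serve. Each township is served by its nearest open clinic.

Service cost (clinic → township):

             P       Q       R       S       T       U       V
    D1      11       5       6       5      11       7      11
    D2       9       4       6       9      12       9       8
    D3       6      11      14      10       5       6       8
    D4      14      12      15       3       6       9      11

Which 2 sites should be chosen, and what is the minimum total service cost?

With exactly 2 open, each township uses its cheapest among the chosen.
{D1, D3}: P→D3 6, Q→D1 5, R→D1 6, S→D1 5, T→D3 5, U→D3 6, V→D3 8. Service cost 41.
{D2, D3}: service cost 44
{D2, D4}: service cost 45
Among all 6 size-2 choices, {D1, D3} is lowest.

Choose D1 and D3; total service cost 41.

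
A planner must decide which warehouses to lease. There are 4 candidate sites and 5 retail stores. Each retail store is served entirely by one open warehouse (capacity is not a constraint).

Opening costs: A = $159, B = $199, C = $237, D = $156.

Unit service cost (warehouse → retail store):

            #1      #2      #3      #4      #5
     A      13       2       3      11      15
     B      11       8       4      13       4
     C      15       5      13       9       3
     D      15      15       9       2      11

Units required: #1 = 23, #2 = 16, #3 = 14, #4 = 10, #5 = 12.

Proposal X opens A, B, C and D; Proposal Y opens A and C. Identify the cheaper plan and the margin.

Proposal Y is cheaper by 239.

Proposal X: {A, B, C, D}: #1→B 11·23=253, #2→A 2·16=32, #3→A 3·14=42, #4→D 2·10=20, #5→C 3·12=36. Service 383; fixed 751; total 1134.
Proposal Y: {A, C}: #1→A 13·23=299, #2→A 2·16=32, #3→A 3·14=42, #4→C 9·10=90, #5→C 3·12=36. Service 499; fixed 396; total 895.
Difference: |1134 − 895| = 239.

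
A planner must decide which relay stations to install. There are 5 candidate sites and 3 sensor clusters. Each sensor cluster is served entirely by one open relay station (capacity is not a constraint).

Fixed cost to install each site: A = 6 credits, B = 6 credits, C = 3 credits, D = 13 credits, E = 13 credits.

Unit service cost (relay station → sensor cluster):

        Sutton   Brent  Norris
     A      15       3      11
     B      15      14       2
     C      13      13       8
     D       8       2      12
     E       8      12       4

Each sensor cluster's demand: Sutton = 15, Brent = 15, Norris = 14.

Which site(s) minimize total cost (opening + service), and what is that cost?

For any fixed open set, each sensor cluster goes to its cheapest open site; total = fixed + service.
{B, D}: Sutton→D 8·15=120, Brent→D 2·15=30, Norris→B 2·14=28. Service 178; fixed 19; total 197.
{B, C, D}: service 178 + fixed 22 = 200
{A, B, D}: service 178 + fixed 25 = 203
{A, B, C, D, E}: Sutton→D 8·15=120, Brent→D 2·15=30, Norris→B 2·14=28. Service 178; fixed 41; total 219.
No other subset beats 197.

Open B and D; minimum total cost 197.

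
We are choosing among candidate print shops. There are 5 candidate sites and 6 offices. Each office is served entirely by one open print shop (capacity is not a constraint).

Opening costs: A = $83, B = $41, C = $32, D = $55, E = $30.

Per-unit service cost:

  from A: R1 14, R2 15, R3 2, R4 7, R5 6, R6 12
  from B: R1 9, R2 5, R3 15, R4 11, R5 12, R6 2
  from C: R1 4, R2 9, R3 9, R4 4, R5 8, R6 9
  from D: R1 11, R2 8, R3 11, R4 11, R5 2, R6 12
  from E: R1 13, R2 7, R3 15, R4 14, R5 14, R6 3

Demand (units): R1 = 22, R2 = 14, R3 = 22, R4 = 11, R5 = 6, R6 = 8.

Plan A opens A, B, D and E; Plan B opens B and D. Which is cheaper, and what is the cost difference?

Plan A: {A, B, D, E}: R1→B 9·22=198, R2→B 5·14=70, R3→A 2·22=44, R4→A 7·11=77, R5→D 2·6=12, R6→B 2·8=16. Service 417; fixed 209; total 626.
Plan B: {B, D}: R1→B 9·22=198, R2→B 5·14=70, R3→D 11·22=242, R4→B 11·11=121, R5→D 2·6=12, R6→B 2·8=16. Service 659; fixed 96; total 755.
Difference: |626 − 755| = 129.

Plan A is cheaper by 129.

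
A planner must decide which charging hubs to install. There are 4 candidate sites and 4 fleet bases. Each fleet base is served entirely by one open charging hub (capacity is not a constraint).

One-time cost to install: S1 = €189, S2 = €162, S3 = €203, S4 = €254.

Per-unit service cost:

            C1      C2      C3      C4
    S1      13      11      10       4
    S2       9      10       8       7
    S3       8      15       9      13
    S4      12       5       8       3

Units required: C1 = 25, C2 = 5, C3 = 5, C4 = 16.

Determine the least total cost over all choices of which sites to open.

Minimum total cost: 589

For any fixed open set, each fleet base goes to its cheapest open site; total = fixed + service.
{S2}: C1→S2 9·25=225, C2→S2 10·5=50, C3→S2 8·5=40, C4→S2 7·16=112. Service 427; fixed 162; total 589.
{S4}: service 413 + fixed 254 = 667
{S1}: service 494 + fixed 189 = 683
{S1, S2, S3, S4}: C1→S3 8·25=200, C2→S4 5·5=25, C3→S2 8·5=40, C4→S4 3·16=48. Service 313; fixed 808; total 1121.
No other subset beats 589.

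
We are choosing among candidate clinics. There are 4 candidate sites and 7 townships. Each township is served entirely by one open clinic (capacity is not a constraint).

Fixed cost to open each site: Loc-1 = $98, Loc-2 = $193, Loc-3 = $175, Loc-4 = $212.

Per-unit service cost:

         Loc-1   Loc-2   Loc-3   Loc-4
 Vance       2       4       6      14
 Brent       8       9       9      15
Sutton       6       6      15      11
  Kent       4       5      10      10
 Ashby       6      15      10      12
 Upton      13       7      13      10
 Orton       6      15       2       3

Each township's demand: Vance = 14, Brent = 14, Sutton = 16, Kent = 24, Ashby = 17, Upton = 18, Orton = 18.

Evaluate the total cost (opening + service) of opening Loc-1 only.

Each township is assigned to its cheapest site among the open ones.
{Loc-1}: Vance→Loc-1 2·14=28, Brent→Loc-1 8·14=112, Sutton→Loc-1 6·16=96, Kent→Loc-1 4·24=96, Ashby→Loc-1 6·17=102, Upton→Loc-1 13·18=234, Orton→Loc-1 6·18=108. Service 776; fixed 98; total 874.

Total cost: 874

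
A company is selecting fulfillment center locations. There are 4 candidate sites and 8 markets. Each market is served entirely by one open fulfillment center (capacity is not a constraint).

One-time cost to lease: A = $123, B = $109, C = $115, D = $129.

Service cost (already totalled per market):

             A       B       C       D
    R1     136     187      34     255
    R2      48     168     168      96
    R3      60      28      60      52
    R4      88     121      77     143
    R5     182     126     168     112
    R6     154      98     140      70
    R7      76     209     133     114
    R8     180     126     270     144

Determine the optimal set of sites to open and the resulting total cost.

Open C and D; minimum total cost 943.

For any fixed open set, each market goes to its cheapest open site; total = fixed + service.
{C, D}: R1→C 34, R2→D 96, R3→D 52, R4→C 77, R5→D 112, R6→D 70, R7→D 114, R8→D 144. Service 699; fixed 244; total 943.
{A, B}: R1→A 136, R2→A 48, R3→B 28, R4→A 88, R5→B 126, R6→B 98, R7→A 76, R8→B 126. Service 726; fixed 232; total 958.
{A, B, C}: service 613 + fixed 347 = 960
{A, B, C, D}: service 571 + fixed 476 = 1047
No other subset beats 943.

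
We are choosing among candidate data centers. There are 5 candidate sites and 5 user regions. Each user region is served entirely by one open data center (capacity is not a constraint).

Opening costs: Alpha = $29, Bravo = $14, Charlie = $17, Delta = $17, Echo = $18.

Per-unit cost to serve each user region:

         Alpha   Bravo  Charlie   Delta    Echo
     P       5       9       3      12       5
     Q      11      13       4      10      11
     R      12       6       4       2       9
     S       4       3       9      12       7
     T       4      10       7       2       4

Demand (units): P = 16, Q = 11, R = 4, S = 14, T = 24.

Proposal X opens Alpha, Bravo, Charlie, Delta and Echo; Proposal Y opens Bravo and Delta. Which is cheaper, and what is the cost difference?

Proposal X: {Alpha, Bravo, Charlie, Delta, Echo}: P→Charlie 3·16=48, Q→Charlie 4·11=44, R→Delta 2·4=8, S→Bravo 3·14=42, T→Delta 2·24=48. Service 190; fixed 95; total 285.
Proposal Y: {Bravo, Delta}: P→Bravo 9·16=144, Q→Delta 10·11=110, R→Delta 2·4=8, S→Bravo 3·14=42, T→Delta 2·24=48. Service 352; fixed 31; total 383.
Difference: |285 − 383| = 98.

Proposal X is cheaper by 98.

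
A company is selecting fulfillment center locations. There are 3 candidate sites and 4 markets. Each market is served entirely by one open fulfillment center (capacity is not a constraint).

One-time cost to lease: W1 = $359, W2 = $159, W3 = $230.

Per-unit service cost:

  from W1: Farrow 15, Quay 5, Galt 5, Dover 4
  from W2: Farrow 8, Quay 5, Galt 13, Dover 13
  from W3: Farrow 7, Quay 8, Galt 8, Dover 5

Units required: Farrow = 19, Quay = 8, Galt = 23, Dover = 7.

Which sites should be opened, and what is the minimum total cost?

Open W3 only; minimum total cost 646.

For any fixed open set, each market goes to its cheapest open site; total = fixed + service.
{W3}: Farrow→W3 7·19=133, Quay→W3 8·8=64, Galt→W3 8·23=184, Dover→W3 5·7=35. Service 416; fixed 230; total 646.
{W2}: Farrow→W2 8·19=152, Quay→W2 5·8=40, Galt→W2 13·23=299, Dover→W2 13·7=91. Service 582; fixed 159; total 741.
{W2, W3}: service 392 + fixed 389 = 781
{W1, W2, W3}: service 316 + fixed 748 = 1064
No other subset beats 646.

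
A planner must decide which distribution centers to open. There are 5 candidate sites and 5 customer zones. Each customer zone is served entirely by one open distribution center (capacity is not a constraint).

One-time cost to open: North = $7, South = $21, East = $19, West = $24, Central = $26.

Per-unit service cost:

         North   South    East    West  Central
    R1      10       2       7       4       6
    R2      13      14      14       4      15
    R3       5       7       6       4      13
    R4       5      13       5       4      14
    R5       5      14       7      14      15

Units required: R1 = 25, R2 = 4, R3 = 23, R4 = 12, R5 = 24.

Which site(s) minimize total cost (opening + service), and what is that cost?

Open North, South and West; minimum total cost 378.

For any fixed open set, each customer zone goes to its cheapest open site; total = fixed + service.
{North, South, West}: R1→South 2·25=50, R2→West 4·4=16, R3→West 4·23=92, R4→West 4·12=48, R5→North 5·24=120. Service 326; fixed 52; total 378.
{North, South, East, West}: R1→South 2·25=50, R2→West 4·4=16, R3→West 4·23=92, R4→West 4·12=48, R5→North 5·24=120. Service 326; fixed 71; total 397.
{North, South, West, Central}: R1→South 2·25=50, R2→West 4·4=16, R3→West 4·23=92, R4→West 4·12=48, R5→North 5·24=120. Service 326; fixed 78; total 404.
{North, South, East, West, Central}: service 326 + fixed 97 = 423
No other subset beats 378.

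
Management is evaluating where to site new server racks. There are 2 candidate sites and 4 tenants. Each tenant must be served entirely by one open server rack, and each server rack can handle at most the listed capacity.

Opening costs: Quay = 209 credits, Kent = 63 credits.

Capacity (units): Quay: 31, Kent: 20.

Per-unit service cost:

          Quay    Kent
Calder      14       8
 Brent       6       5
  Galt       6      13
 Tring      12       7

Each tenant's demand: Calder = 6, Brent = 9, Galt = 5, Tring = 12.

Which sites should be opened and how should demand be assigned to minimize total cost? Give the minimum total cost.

Open {Quay, Kent}: Calder→Kent 8·6=48, Brent→Quay 6·9=54, Galt→Quay 6·5=30, Tring→Kent 7·12=84.
Loads: Quay carries 14/31, Kent carries 18/20. Service 216; fixed 272; total 488.
Next best feasible plan costs 524.

Minimum total cost: 488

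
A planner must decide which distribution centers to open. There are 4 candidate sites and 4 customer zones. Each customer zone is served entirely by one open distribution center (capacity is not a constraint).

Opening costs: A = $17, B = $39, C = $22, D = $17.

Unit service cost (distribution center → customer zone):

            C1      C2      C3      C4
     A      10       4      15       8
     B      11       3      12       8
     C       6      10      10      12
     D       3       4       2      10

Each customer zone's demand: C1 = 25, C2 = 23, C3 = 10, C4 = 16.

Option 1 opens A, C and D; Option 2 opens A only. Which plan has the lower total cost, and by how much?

Option 1: {A, C, D}: C1→D 3·25=75, C2→A 4·23=92, C3→D 2·10=20, C4→A 8·16=128. Service 315; fixed 56; total 371.
Option 2: {A}: C1→A 10·25=250, C2→A 4·23=92, C3→A 15·10=150, C4→A 8·16=128. Service 620; fixed 17; total 637.
Difference: |371 − 637| = 266.

Option 1 is cheaper by 266.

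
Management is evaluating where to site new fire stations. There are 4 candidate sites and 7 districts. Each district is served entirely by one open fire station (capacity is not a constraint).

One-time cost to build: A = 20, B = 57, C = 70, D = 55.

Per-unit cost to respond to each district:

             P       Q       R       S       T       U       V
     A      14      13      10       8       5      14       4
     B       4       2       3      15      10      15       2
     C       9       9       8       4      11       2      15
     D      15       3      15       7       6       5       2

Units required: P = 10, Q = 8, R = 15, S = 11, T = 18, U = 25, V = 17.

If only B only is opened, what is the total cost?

Each district is assigned to its cheapest site among the open ones.
{B}: P→B 4·10=40, Q→B 2·8=16, R→B 3·15=45, S→B 15·11=165, T→B 10·18=180, U→B 15·25=375, V→B 2·17=34. Service 855; fixed 57; total 912.

Total cost: 912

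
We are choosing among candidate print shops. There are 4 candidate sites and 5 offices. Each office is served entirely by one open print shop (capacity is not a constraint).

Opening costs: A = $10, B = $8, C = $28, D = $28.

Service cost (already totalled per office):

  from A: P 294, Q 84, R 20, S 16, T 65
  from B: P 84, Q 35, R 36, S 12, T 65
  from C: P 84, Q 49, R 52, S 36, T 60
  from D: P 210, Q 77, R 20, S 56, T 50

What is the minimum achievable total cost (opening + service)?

Minimum total cost: 234

For any fixed open set, each office goes to its cheapest open site; total = fixed + service.
{A, B}: P→B 84, Q→B 35, R→A 20, S→B 12, T→A 65. Service 216; fixed 18; total 234.
{B, D}: P→B 84, Q→B 35, R→D 20, S→B 12, T→D 50. Service 201; fixed 36; total 237.
{B}: P→B 84, Q→B 35, R→B 36, S→B 12, T→B 65. Service 232; fixed 8; total 240.
{A, B, C, D}: P→B 84, Q→B 35, R→A 20, S→B 12, T→D 50. Service 201; fixed 74; total 275.
No other subset beats 234.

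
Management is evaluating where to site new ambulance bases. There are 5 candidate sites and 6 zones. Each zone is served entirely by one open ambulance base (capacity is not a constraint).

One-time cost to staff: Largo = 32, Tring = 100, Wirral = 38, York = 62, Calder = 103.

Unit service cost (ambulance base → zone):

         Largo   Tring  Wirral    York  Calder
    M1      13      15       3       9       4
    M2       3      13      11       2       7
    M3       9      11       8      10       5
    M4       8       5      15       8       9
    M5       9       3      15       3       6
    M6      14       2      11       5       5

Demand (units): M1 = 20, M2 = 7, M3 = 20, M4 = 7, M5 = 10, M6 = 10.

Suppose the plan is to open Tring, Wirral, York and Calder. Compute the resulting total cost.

Each zone is assigned to its cheapest site among the open ones.
{Tring, Wirral, York, Calder}: M1→Wirral 3·20=60, M2→York 2·7=14, M3→Calder 5·20=100, M4→Tring 5·7=35, M5→Tring 3·10=30, M6→Tring 2·10=20. Service 259; fixed 303; total 562.

Total cost: 562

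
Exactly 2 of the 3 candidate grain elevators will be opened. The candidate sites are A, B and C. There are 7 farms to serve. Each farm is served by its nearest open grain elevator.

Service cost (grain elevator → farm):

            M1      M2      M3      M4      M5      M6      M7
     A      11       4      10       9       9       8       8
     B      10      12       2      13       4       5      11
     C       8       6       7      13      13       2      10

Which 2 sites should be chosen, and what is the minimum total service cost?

With exactly 2 open, each farm uses its cheapest among the chosen.
{A, B}: M1→B 10, M2→A 4, M3→B 2, M4→A 9, M5→B 4, M6→B 5, M7→A 8. Service cost 42.
{B, C}: service cost 45
{A, C}: service cost 47
Among all 3 size-2 choices, {A, B} is lowest.

Choose A and B; total service cost 42.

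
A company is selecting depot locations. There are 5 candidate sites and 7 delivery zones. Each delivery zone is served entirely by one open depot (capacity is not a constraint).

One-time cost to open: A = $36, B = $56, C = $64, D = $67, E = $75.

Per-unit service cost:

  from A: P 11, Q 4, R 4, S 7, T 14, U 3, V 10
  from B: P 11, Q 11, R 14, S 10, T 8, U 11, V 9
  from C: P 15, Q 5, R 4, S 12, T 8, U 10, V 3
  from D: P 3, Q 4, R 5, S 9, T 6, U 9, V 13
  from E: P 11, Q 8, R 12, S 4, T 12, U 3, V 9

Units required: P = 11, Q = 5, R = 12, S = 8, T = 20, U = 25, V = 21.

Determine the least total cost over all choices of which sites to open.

Minimum total cost: 582

For any fixed open set, each delivery zone goes to its cheapest open site; total = fixed + service.
{A, C, D}: P→D 3·11=33, Q→A 4·5=20, R→A 4·12=48, S→A 7·8=56, T→D 6·20=120, U→A 3·25=75, V→C 3·21=63. Service 415; fixed 167; total 582.
{C, D, E}: service 391 + fixed 206 = 597
{A, C, D, E}: service 391 + fixed 242 = 633
{A, B, C, D, E}: P→D 3·11=33, Q→A 4·5=20, R→A 4·12=48, S→E 4·8=32, T→D 6·20=120, U→A 3·25=75, V→C 3·21=63. Service 391; fixed 298; total 689.
No other subset beats 582.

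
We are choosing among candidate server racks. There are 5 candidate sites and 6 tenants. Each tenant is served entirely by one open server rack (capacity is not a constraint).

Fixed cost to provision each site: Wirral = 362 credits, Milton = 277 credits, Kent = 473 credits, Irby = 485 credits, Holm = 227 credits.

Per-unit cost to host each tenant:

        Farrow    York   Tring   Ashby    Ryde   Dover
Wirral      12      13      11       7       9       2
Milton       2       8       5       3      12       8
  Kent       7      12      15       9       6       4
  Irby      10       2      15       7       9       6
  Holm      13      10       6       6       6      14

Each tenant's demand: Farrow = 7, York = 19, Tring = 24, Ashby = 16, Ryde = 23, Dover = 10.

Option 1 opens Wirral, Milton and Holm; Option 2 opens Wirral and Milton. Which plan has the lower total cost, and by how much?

Option 1: {Wirral, Milton, Holm}: Farrow→Milton 2·7=14, York→Milton 8·19=152, Tring→Milton 5·24=120, Ashby→Milton 3·16=48, Ryde→Holm 6·23=138, Dover→Wirral 2·10=20. Service 492; fixed 866; total 1358.
Option 2: {Wirral, Milton}: Farrow→Milton 2·7=14, York→Milton 8·19=152, Tring→Milton 5·24=120, Ashby→Milton 3·16=48, Ryde→Wirral 9·23=207, Dover→Wirral 2·10=20. Service 561; fixed 639; total 1200.
Difference: |1358 − 1200| = 158.

Option 2 is cheaper by 158.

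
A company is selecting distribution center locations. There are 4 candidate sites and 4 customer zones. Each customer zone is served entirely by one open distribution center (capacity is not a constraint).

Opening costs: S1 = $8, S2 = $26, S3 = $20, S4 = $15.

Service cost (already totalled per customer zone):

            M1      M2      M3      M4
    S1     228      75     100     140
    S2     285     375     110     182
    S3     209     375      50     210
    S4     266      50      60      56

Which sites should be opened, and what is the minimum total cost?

Open S3 and S4; minimum total cost 400.

For any fixed open set, each customer zone goes to its cheapest open site; total = fixed + service.
{S3, S4}: M1→S3 209, M2→S4 50, M3→S3 50, M4→S4 56. Service 365; fixed 35; total 400.
{S1, S3, S4}: service 365 + fixed 43 = 408
{S1, S4}: service 394 + fixed 23 = 417
{S1, S2, S3, S4}: M1→S3 209, M2→S4 50, M3→S3 50, M4→S4 56. Service 365; fixed 69; total 434.
No other subset beats 400.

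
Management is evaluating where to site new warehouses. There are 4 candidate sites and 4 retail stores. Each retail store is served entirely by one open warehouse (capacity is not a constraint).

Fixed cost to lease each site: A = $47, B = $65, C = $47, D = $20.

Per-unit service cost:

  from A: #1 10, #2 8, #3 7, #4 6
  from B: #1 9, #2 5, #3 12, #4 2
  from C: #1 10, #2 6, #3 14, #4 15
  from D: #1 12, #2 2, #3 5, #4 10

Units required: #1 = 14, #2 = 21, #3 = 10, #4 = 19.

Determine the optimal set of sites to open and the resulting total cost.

Open B and D; minimum total cost 341.

For any fixed open set, each retail store goes to its cheapest open site; total = fixed + service.
{B, D}: #1→B 9·14=126, #2→D 2·21=42, #3→D 5·10=50, #4→B 2·19=38. Service 256; fixed 85; total 341.
{A, B, D}: service 256 + fixed 132 = 388
{B, C, D}: service 256 + fixed 132 = 388
{A, B, C, D}: service 256 + fixed 179 = 435
No other subset beats 341.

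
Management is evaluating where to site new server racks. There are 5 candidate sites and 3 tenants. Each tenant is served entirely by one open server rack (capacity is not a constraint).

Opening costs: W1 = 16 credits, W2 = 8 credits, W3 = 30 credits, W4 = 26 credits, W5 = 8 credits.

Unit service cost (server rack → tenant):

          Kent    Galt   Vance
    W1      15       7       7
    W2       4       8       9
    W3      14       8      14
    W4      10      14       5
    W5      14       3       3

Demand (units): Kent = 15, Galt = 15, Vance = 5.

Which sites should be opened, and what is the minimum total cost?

For any fixed open set, each tenant goes to its cheapest open site; total = fixed + service.
{W2, W5}: Kent→W2 4·15=60, Galt→W5 3·15=45, Vance→W5 3·5=15. Service 120; fixed 16; total 136.
{W1, W2, W5}: service 120 + fixed 32 = 152
{W2, W4, W5}: Kent→W2 4·15=60, Galt→W5 3·15=45, Vance→W5 3·5=15. Service 120; fixed 42; total 162.
{W1, W2, W3, W4, W5}: Kent→W2 4·15=60, Galt→W5 3·15=45, Vance→W5 3·5=15. Service 120; fixed 88; total 208.
No other subset beats 136.

Open W2 and W5; minimum total cost 136.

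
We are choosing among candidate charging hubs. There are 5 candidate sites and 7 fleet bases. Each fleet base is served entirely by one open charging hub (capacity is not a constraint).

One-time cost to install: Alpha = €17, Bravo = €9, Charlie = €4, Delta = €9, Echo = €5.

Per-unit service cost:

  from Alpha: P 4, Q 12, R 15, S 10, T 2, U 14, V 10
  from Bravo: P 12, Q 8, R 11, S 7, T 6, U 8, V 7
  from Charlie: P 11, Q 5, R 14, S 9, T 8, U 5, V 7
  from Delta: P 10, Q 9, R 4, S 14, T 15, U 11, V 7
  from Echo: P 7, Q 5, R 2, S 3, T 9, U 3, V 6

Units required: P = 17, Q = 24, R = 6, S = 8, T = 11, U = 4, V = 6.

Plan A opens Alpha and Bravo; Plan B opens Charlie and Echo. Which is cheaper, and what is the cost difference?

Plan B is cheaper by 84.

Plan A: {Alpha, Bravo}: P→Alpha 4·17=68, Q→Bravo 8·24=192, R→Bravo 11·6=66, S→Bravo 7·8=56, T→Alpha 2·11=22, U→Bravo 8·4=32, V→Bravo 7·6=42. Service 478; fixed 26; total 504.
Plan B: {Charlie, Echo}: P→Echo 7·17=119, Q→Charlie 5·24=120, R→Echo 2·6=12, S→Echo 3·8=24, T→Charlie 8·11=88, U→Echo 3·4=12, V→Echo 6·6=36. Service 411; fixed 9; total 420.
Difference: |504 − 420| = 84.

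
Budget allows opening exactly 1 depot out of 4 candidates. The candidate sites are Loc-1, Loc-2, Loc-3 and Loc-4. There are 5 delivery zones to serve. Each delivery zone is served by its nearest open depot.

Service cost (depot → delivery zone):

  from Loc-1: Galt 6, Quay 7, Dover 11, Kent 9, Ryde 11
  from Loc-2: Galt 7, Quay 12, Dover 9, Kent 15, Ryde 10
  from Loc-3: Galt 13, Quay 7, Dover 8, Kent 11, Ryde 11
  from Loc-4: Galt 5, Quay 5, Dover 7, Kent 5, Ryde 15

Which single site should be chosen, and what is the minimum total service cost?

With exactly 1 open, each delivery zone uses its cheapest among the chosen.
{Loc-4}: Galt→Loc-4 5, Quay→Loc-4 5, Dover→Loc-4 7, Kent→Loc-4 5, Ryde→Loc-4 15. Service cost 37.
{Loc-1}: service cost 44
{Loc-3}: service cost 50
Among all 4 size-1 choices, {Loc-4} is lowest.

Choose Loc-4 only; total service cost 37.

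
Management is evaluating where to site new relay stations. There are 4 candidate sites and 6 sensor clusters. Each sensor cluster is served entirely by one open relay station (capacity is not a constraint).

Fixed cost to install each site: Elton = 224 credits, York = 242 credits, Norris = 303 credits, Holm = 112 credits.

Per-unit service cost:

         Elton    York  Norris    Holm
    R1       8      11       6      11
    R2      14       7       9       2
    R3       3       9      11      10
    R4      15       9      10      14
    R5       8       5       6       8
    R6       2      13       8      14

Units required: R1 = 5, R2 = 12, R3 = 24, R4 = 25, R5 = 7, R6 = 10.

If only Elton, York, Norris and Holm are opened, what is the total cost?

Total cost: 1287

Each sensor cluster is assigned to its cheapest site among the open ones.
{Elton, York, Norris, Holm}: R1→Norris 6·5=30, R2→Holm 2·12=24, R3→Elton 3·24=72, R4→York 9·25=225, R5→York 5·7=35, R6→Elton 2·10=20. Service 406; fixed 881; total 1287.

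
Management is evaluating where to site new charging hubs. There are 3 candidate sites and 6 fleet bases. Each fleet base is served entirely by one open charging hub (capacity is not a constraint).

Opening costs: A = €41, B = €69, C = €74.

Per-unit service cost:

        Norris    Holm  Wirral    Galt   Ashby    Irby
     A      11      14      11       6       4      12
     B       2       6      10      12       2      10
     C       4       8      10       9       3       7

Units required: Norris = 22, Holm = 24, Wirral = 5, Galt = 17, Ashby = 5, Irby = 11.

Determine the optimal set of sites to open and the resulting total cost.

Open A and B; minimum total cost 570.

For any fixed open set, each fleet base goes to its cheapest open site; total = fixed + service.
{A, B}: Norris→B 2·22=44, Holm→B 6·24=144, Wirral→B 10·5=50, Galt→A 6·17=102, Ashby→B 2·5=10, Irby→B 10·11=110. Service 460; fixed 110; total 570.
{A, B, C}: service 427 + fixed 184 = 611
{B, C}: Norris→B 2·22=44, Holm→B 6·24=144, Wirral→B 10·5=50, Galt→C 9·17=153, Ashby→B 2·5=10, Irby→C 7·11=77. Service 478; fixed 143; total 621.
{A}: Norris→A 11·22=242, Holm→A 14·24=336, Wirral→A 11·5=55, Galt→A 6·17=102, Ashby→A 4·5=20, Irby→A 12·11=132. Service 887; fixed 41; total 928.
No other subset beats 570.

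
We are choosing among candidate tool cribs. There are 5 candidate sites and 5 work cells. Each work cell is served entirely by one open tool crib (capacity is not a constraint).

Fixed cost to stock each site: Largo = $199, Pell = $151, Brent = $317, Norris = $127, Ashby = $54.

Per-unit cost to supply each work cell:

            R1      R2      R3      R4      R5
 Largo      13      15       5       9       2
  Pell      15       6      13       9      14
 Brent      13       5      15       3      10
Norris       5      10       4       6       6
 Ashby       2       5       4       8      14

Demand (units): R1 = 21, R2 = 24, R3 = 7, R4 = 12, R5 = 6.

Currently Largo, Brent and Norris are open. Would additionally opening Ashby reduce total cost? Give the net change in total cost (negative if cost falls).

Current service cost with {Largo, Brent, Norris}: 301.
Adding Ashby: each work cell re-picks its cheapest; new service cost 238, saving 63.
Extra fixed cost: 54. Net change = 54 − 63 = -9.
(Totals: 944 → 935.)

Yes — net change −9 (cost falls by 9).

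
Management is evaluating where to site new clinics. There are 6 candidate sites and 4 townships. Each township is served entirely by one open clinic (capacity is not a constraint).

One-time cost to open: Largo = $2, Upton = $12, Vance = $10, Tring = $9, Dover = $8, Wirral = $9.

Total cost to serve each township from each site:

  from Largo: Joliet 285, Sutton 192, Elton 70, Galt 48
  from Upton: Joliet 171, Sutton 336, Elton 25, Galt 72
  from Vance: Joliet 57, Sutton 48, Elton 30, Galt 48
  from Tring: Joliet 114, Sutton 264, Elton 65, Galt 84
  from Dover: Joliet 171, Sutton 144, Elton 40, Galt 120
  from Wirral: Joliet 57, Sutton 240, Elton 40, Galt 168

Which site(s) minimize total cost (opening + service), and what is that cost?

Open Vance only; minimum total cost 193.

For any fixed open set, each township goes to its cheapest open site; total = fixed + service.
{Vance}: Joliet→Vance 57, Sutton→Vance 48, Elton→Vance 30, Galt→Vance 48. Service 183; fixed 10; total 193.
{Largo, Vance}: Joliet→Vance 57, Sutton→Vance 48, Elton→Vance 30, Galt→Largo 48. Service 183; fixed 12; total 195.
{Upton, Vance}: service 178 + fixed 22 = 200
{Largo, Upton, Vance, Tring, Dover, Wirral}: service 178 + fixed 50 = 228
No other subset beats 193.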